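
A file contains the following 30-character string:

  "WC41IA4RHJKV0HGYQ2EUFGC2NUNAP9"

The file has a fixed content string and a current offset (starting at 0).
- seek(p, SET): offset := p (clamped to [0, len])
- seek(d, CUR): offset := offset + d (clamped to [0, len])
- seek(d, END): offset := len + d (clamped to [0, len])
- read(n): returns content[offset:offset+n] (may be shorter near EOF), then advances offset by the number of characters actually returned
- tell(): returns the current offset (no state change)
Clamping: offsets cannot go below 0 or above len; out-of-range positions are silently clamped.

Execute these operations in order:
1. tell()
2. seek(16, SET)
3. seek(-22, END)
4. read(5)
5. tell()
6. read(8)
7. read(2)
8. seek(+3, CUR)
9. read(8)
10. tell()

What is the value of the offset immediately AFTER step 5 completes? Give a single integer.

After 1 (tell()): offset=0
After 2 (seek(16, SET)): offset=16
After 3 (seek(-22, END)): offset=8
After 4 (read(5)): returned 'HJKV0', offset=13
After 5 (tell()): offset=13

Answer: 13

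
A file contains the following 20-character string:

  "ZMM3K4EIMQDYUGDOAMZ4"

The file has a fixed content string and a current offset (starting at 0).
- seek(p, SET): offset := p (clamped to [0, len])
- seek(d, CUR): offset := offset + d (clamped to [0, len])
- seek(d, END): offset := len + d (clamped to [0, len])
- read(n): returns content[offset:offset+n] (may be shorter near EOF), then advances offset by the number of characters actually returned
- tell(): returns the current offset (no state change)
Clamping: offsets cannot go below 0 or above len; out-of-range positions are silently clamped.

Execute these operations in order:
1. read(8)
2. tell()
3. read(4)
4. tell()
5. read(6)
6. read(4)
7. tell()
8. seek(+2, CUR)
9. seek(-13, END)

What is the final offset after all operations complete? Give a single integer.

Answer: 7

Derivation:
After 1 (read(8)): returned 'ZMM3K4EI', offset=8
After 2 (tell()): offset=8
After 3 (read(4)): returned 'MQDY', offset=12
After 4 (tell()): offset=12
After 5 (read(6)): returned 'UGDOAM', offset=18
After 6 (read(4)): returned 'Z4', offset=20
After 7 (tell()): offset=20
After 8 (seek(+2, CUR)): offset=20
After 9 (seek(-13, END)): offset=7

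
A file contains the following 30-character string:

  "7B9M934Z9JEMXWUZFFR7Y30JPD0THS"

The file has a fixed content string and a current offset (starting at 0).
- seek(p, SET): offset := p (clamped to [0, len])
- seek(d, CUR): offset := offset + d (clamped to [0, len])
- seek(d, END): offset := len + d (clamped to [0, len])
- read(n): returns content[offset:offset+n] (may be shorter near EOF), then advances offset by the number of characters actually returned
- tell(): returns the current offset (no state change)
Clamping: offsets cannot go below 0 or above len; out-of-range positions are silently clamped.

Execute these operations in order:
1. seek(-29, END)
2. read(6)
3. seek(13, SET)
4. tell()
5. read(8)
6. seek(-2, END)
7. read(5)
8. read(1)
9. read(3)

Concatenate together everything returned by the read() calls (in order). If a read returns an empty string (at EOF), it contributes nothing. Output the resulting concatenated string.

Answer: B9M934WUZFFR7YHS

Derivation:
After 1 (seek(-29, END)): offset=1
After 2 (read(6)): returned 'B9M934', offset=7
After 3 (seek(13, SET)): offset=13
After 4 (tell()): offset=13
After 5 (read(8)): returned 'WUZFFR7Y', offset=21
After 6 (seek(-2, END)): offset=28
After 7 (read(5)): returned 'HS', offset=30
After 8 (read(1)): returned '', offset=30
After 9 (read(3)): returned '', offset=30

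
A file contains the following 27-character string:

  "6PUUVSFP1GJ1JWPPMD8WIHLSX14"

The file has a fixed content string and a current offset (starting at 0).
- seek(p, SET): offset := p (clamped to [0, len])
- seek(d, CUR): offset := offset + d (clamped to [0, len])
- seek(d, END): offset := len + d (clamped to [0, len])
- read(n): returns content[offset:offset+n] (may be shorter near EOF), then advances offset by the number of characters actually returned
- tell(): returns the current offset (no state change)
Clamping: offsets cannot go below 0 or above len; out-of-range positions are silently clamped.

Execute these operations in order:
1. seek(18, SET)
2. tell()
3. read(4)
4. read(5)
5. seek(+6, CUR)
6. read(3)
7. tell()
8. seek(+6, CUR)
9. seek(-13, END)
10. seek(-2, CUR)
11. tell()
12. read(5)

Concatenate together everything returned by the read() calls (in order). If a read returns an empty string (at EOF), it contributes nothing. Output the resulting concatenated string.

After 1 (seek(18, SET)): offset=18
After 2 (tell()): offset=18
After 3 (read(4)): returned '8WIH', offset=22
After 4 (read(5)): returned 'LSX14', offset=27
After 5 (seek(+6, CUR)): offset=27
After 6 (read(3)): returned '', offset=27
After 7 (tell()): offset=27
After 8 (seek(+6, CUR)): offset=27
After 9 (seek(-13, END)): offset=14
After 10 (seek(-2, CUR)): offset=12
After 11 (tell()): offset=12
After 12 (read(5)): returned 'JWPPM', offset=17

Answer: 8WIHLSX14JWPPM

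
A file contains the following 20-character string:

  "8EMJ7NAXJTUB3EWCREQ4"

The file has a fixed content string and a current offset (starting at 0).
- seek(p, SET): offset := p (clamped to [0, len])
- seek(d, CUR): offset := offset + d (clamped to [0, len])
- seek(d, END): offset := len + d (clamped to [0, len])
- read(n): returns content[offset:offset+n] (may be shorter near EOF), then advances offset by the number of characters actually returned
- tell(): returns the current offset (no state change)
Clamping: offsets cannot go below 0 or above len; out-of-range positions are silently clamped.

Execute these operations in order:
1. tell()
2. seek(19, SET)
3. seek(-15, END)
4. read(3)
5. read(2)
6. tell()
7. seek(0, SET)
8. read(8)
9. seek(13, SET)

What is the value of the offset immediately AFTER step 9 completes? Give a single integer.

Answer: 13

Derivation:
After 1 (tell()): offset=0
After 2 (seek(19, SET)): offset=19
After 3 (seek(-15, END)): offset=5
After 4 (read(3)): returned 'NAX', offset=8
After 5 (read(2)): returned 'JT', offset=10
After 6 (tell()): offset=10
After 7 (seek(0, SET)): offset=0
After 8 (read(8)): returned '8EMJ7NAX', offset=8
After 9 (seek(13, SET)): offset=13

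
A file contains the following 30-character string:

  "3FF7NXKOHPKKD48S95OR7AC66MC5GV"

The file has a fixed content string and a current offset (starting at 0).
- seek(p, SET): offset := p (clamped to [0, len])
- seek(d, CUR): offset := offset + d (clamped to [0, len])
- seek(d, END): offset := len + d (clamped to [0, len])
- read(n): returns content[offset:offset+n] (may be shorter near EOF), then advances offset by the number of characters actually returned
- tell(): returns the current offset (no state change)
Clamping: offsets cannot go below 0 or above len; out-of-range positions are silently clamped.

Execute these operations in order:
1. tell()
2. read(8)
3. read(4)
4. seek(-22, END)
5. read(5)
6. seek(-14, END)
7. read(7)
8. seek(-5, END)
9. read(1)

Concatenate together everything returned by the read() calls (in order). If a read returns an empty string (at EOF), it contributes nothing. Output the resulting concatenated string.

Answer: 3FF7NXKOHPKKHPKKD95OR7ACM

Derivation:
After 1 (tell()): offset=0
After 2 (read(8)): returned '3FF7NXKO', offset=8
After 3 (read(4)): returned 'HPKK', offset=12
After 4 (seek(-22, END)): offset=8
After 5 (read(5)): returned 'HPKKD', offset=13
After 6 (seek(-14, END)): offset=16
After 7 (read(7)): returned '95OR7AC', offset=23
After 8 (seek(-5, END)): offset=25
After 9 (read(1)): returned 'M', offset=26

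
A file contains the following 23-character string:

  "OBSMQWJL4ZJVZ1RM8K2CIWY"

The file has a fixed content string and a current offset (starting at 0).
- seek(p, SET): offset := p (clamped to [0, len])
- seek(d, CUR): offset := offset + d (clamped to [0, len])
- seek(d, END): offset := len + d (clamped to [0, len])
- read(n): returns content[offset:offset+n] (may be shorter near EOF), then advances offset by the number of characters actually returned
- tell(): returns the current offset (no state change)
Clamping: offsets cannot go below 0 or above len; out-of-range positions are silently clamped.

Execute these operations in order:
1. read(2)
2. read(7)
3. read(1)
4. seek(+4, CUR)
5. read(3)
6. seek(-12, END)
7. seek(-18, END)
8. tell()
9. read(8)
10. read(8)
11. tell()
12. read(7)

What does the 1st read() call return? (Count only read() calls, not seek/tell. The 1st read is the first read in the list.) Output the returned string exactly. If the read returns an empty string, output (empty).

Answer: OB

Derivation:
After 1 (read(2)): returned 'OB', offset=2
After 2 (read(7)): returned 'SMQWJL4', offset=9
After 3 (read(1)): returned 'Z', offset=10
After 4 (seek(+4, CUR)): offset=14
After 5 (read(3)): returned 'RM8', offset=17
After 6 (seek(-12, END)): offset=11
After 7 (seek(-18, END)): offset=5
After 8 (tell()): offset=5
After 9 (read(8)): returned 'WJL4ZJVZ', offset=13
After 10 (read(8)): returned '1RM8K2CI', offset=21
After 11 (tell()): offset=21
After 12 (read(7)): returned 'WY', offset=23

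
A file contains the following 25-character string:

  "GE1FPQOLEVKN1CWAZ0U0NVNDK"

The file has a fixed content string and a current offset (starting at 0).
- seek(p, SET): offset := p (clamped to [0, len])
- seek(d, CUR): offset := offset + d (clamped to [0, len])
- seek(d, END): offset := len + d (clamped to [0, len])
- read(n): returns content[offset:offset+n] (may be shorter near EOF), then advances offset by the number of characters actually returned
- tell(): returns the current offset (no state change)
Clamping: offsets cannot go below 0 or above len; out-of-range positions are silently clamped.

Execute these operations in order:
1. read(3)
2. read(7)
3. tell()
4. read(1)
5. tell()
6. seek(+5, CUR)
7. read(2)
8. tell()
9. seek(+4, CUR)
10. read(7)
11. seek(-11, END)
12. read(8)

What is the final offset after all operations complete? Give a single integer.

After 1 (read(3)): returned 'GE1', offset=3
After 2 (read(7)): returned 'FPQOLEV', offset=10
After 3 (tell()): offset=10
After 4 (read(1)): returned 'K', offset=11
After 5 (tell()): offset=11
After 6 (seek(+5, CUR)): offset=16
After 7 (read(2)): returned 'Z0', offset=18
After 8 (tell()): offset=18
After 9 (seek(+4, CUR)): offset=22
After 10 (read(7)): returned 'NDK', offset=25
After 11 (seek(-11, END)): offset=14
After 12 (read(8)): returned 'WAZ0U0NV', offset=22

Answer: 22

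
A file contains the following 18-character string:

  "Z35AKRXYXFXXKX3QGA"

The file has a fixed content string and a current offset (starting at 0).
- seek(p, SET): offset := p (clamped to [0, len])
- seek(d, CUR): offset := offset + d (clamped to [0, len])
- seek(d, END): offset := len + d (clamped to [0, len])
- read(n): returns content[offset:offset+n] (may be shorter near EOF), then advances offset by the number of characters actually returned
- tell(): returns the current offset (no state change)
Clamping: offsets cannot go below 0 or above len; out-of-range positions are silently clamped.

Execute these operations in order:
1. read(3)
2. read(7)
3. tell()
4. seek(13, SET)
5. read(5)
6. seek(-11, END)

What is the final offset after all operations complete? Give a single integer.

Answer: 7

Derivation:
After 1 (read(3)): returned 'Z35', offset=3
After 2 (read(7)): returned 'AKRXYXF', offset=10
After 3 (tell()): offset=10
After 4 (seek(13, SET)): offset=13
After 5 (read(5)): returned 'X3QGA', offset=18
After 6 (seek(-11, END)): offset=7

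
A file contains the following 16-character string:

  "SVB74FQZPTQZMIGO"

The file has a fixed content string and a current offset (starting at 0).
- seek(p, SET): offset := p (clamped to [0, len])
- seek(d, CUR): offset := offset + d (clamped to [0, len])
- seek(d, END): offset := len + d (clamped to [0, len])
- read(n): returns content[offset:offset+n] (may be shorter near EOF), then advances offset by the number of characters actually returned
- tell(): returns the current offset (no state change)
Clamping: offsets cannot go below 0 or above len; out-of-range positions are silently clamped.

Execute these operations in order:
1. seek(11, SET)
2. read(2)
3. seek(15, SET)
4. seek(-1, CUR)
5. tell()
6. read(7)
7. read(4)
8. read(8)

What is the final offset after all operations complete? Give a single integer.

Answer: 16

Derivation:
After 1 (seek(11, SET)): offset=11
After 2 (read(2)): returned 'ZM', offset=13
After 3 (seek(15, SET)): offset=15
After 4 (seek(-1, CUR)): offset=14
After 5 (tell()): offset=14
After 6 (read(7)): returned 'GO', offset=16
After 7 (read(4)): returned '', offset=16
After 8 (read(8)): returned '', offset=16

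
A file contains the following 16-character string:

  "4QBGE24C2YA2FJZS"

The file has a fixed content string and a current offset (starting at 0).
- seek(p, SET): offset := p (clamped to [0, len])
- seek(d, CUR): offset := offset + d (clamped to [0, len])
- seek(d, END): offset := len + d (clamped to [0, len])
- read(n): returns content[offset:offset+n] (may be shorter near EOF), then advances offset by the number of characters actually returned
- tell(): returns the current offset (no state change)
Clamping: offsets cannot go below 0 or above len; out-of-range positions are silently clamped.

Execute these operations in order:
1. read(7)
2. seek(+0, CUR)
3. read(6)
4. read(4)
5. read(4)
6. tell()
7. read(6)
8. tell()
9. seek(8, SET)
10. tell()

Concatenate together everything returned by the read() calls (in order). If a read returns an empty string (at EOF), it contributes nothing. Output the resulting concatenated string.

After 1 (read(7)): returned '4QBGE24', offset=7
After 2 (seek(+0, CUR)): offset=7
After 3 (read(6)): returned 'C2YA2F', offset=13
After 4 (read(4)): returned 'JZS', offset=16
After 5 (read(4)): returned '', offset=16
After 6 (tell()): offset=16
After 7 (read(6)): returned '', offset=16
After 8 (tell()): offset=16
After 9 (seek(8, SET)): offset=8
After 10 (tell()): offset=8

Answer: 4QBGE24C2YA2FJZS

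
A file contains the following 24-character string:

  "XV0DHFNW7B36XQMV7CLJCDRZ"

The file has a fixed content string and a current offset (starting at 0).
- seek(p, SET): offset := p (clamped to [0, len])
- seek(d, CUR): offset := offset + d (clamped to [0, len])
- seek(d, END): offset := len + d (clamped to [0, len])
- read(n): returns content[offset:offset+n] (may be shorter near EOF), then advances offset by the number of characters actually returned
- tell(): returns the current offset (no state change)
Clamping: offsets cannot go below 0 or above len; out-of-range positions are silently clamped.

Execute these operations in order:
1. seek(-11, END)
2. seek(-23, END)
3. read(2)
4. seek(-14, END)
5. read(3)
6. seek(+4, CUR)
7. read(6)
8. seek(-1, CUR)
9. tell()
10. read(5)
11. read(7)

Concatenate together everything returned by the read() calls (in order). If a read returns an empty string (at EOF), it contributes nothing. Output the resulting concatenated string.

After 1 (seek(-11, END)): offset=13
After 2 (seek(-23, END)): offset=1
After 3 (read(2)): returned 'V0', offset=3
After 4 (seek(-14, END)): offset=10
After 5 (read(3)): returned '36X', offset=13
After 6 (seek(+4, CUR)): offset=17
After 7 (read(6)): returned 'CLJCDR', offset=23
After 8 (seek(-1, CUR)): offset=22
After 9 (tell()): offset=22
After 10 (read(5)): returned 'RZ', offset=24
After 11 (read(7)): returned '', offset=24

Answer: V036XCLJCDRRZ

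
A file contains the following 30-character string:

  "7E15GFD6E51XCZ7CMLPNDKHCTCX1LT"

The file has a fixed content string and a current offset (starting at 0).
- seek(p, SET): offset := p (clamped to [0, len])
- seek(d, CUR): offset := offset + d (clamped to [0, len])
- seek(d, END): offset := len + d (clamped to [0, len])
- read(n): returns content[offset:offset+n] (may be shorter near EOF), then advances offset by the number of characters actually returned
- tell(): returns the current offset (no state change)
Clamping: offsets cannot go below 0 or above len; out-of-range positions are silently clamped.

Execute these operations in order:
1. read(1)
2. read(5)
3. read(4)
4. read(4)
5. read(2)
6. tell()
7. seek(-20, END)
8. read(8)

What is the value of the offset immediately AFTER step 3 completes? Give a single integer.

Answer: 10

Derivation:
After 1 (read(1)): returned '7', offset=1
After 2 (read(5)): returned 'E15GF', offset=6
After 3 (read(4)): returned 'D6E5', offset=10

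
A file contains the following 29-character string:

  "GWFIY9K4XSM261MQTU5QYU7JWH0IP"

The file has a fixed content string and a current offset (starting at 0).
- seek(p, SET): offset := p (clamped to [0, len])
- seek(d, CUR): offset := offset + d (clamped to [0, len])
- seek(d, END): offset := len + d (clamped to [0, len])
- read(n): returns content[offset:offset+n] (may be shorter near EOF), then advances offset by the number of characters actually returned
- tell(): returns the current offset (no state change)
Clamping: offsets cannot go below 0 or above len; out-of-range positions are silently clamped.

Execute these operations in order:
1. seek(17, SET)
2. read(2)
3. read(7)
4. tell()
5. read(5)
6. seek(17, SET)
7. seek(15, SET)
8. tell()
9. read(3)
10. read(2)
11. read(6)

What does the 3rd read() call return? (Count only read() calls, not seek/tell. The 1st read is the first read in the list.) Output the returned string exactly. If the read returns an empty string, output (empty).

After 1 (seek(17, SET)): offset=17
After 2 (read(2)): returned 'U5', offset=19
After 3 (read(7)): returned 'QYU7JWH', offset=26
After 4 (tell()): offset=26
After 5 (read(5)): returned '0IP', offset=29
After 6 (seek(17, SET)): offset=17
After 7 (seek(15, SET)): offset=15
After 8 (tell()): offset=15
After 9 (read(3)): returned 'QTU', offset=18
After 10 (read(2)): returned '5Q', offset=20
After 11 (read(6)): returned 'YU7JWH', offset=26

Answer: 0IP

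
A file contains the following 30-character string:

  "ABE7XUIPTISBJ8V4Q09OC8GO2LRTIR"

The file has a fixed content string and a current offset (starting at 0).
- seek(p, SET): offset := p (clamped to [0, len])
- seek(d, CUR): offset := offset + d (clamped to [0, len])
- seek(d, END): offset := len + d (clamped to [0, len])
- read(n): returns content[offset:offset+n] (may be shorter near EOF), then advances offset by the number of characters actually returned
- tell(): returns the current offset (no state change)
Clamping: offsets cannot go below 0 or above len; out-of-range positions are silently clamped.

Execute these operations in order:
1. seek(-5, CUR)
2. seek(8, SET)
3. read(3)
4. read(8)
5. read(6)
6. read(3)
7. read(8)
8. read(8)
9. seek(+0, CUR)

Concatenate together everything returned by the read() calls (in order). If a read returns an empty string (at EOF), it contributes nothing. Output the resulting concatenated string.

After 1 (seek(-5, CUR)): offset=0
After 2 (seek(8, SET)): offset=8
After 3 (read(3)): returned 'TIS', offset=11
After 4 (read(8)): returned 'BJ8V4Q09', offset=19
After 5 (read(6)): returned 'OC8GO2', offset=25
After 6 (read(3)): returned 'LRT', offset=28
After 7 (read(8)): returned 'IR', offset=30
After 8 (read(8)): returned '', offset=30
After 9 (seek(+0, CUR)): offset=30

Answer: TISBJ8V4Q09OC8GO2LRTIR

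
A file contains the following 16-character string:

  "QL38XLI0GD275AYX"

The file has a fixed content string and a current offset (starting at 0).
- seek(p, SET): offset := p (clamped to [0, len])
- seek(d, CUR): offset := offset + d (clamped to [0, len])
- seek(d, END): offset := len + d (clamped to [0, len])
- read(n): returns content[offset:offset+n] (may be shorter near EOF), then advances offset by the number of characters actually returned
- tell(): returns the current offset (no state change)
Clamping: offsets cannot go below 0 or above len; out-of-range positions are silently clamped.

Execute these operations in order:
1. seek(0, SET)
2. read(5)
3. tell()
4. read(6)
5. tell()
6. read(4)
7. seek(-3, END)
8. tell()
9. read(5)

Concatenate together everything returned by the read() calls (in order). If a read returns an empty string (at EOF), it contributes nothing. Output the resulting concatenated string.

After 1 (seek(0, SET)): offset=0
After 2 (read(5)): returned 'QL38X', offset=5
After 3 (tell()): offset=5
After 4 (read(6)): returned 'LI0GD2', offset=11
After 5 (tell()): offset=11
After 6 (read(4)): returned '75AY', offset=15
After 7 (seek(-3, END)): offset=13
After 8 (tell()): offset=13
After 9 (read(5)): returned 'AYX', offset=16

Answer: QL38XLI0GD275AYAYX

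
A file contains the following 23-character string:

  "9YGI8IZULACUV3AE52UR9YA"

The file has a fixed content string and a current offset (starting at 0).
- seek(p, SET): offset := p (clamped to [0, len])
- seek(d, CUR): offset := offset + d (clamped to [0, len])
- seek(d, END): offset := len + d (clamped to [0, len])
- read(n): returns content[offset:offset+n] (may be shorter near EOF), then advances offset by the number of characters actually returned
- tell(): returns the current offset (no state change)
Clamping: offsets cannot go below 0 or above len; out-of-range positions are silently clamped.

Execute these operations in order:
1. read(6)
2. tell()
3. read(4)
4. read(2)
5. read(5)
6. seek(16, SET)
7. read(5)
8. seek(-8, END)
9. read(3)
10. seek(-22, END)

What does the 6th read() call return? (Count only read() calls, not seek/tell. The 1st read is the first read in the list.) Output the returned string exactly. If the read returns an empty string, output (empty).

Answer: E52

Derivation:
After 1 (read(6)): returned '9YGI8I', offset=6
After 2 (tell()): offset=6
After 3 (read(4)): returned 'ZULA', offset=10
After 4 (read(2)): returned 'CU', offset=12
After 5 (read(5)): returned 'V3AE5', offset=17
After 6 (seek(16, SET)): offset=16
After 7 (read(5)): returned '52UR9', offset=21
After 8 (seek(-8, END)): offset=15
After 9 (read(3)): returned 'E52', offset=18
After 10 (seek(-22, END)): offset=1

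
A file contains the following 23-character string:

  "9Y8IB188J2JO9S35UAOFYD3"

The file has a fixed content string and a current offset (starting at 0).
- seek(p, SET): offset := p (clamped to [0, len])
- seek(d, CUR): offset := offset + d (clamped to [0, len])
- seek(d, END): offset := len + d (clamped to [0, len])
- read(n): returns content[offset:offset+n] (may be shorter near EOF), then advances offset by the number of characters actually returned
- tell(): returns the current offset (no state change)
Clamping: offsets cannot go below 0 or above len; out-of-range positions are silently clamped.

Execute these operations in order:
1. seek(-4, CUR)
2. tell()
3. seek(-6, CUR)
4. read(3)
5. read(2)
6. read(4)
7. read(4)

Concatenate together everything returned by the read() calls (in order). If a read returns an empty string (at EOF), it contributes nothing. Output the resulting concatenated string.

Answer: 9Y8IB188J2JO9

Derivation:
After 1 (seek(-4, CUR)): offset=0
After 2 (tell()): offset=0
After 3 (seek(-6, CUR)): offset=0
After 4 (read(3)): returned '9Y8', offset=3
After 5 (read(2)): returned 'IB', offset=5
After 6 (read(4)): returned '188J', offset=9
After 7 (read(4)): returned '2JO9', offset=13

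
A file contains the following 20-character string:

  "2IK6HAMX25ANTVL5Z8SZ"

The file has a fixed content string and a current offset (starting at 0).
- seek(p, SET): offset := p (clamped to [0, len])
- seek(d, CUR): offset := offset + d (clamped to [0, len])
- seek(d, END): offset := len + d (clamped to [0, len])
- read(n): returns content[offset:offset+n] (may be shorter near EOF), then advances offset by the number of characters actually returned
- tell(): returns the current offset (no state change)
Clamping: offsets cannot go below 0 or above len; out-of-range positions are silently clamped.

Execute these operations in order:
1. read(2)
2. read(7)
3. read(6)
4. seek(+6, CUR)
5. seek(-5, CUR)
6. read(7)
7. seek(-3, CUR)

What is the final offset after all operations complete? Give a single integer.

After 1 (read(2)): returned '2I', offset=2
After 2 (read(7)): returned 'K6HAMX2', offset=9
After 3 (read(6)): returned '5ANTVL', offset=15
After 4 (seek(+6, CUR)): offset=20
After 5 (seek(-5, CUR)): offset=15
After 6 (read(7)): returned '5Z8SZ', offset=20
After 7 (seek(-3, CUR)): offset=17

Answer: 17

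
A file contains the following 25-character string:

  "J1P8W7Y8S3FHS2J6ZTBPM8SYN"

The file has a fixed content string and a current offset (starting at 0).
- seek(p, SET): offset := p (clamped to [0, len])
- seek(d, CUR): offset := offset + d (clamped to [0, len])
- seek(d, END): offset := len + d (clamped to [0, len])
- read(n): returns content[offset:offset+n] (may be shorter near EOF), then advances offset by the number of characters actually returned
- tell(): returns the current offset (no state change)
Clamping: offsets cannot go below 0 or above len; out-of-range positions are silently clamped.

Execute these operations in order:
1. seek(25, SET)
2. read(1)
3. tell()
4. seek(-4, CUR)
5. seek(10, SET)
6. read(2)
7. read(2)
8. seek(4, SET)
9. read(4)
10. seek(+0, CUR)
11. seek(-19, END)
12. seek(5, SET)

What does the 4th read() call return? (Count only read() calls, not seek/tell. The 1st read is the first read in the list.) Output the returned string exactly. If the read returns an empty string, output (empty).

Answer: W7Y8

Derivation:
After 1 (seek(25, SET)): offset=25
After 2 (read(1)): returned '', offset=25
After 3 (tell()): offset=25
After 4 (seek(-4, CUR)): offset=21
After 5 (seek(10, SET)): offset=10
After 6 (read(2)): returned 'FH', offset=12
After 7 (read(2)): returned 'S2', offset=14
After 8 (seek(4, SET)): offset=4
After 9 (read(4)): returned 'W7Y8', offset=8
After 10 (seek(+0, CUR)): offset=8
After 11 (seek(-19, END)): offset=6
After 12 (seek(5, SET)): offset=5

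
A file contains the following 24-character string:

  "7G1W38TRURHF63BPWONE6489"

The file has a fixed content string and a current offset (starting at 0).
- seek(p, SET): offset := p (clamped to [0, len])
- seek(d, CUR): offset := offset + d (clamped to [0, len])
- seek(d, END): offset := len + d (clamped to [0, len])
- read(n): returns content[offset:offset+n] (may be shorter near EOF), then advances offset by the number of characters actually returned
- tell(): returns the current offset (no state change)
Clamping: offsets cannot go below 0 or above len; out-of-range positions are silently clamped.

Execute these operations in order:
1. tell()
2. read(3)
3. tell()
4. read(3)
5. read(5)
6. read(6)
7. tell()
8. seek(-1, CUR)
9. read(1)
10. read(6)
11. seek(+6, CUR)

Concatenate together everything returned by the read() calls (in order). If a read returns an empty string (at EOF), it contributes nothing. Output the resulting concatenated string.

Answer: 7G1W38TRURHF63BPWWONE648

Derivation:
After 1 (tell()): offset=0
After 2 (read(3)): returned '7G1', offset=3
After 3 (tell()): offset=3
After 4 (read(3)): returned 'W38', offset=6
After 5 (read(5)): returned 'TRURH', offset=11
After 6 (read(6)): returned 'F63BPW', offset=17
After 7 (tell()): offset=17
After 8 (seek(-1, CUR)): offset=16
After 9 (read(1)): returned 'W', offset=17
After 10 (read(6)): returned 'ONE648', offset=23
After 11 (seek(+6, CUR)): offset=24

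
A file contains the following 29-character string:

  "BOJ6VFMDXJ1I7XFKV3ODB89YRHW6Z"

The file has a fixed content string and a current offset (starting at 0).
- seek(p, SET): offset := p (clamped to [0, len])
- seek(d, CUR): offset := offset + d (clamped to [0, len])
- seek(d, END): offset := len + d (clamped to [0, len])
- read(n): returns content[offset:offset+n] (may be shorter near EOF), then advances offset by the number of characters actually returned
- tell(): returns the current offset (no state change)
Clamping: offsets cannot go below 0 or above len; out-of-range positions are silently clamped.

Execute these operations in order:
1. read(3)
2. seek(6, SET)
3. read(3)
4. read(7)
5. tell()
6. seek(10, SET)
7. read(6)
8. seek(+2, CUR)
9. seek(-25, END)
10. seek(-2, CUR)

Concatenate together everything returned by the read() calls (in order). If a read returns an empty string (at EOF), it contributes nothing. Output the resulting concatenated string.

Answer: BOJMDXJ1I7XFK1I7XFK

Derivation:
After 1 (read(3)): returned 'BOJ', offset=3
After 2 (seek(6, SET)): offset=6
After 3 (read(3)): returned 'MDX', offset=9
After 4 (read(7)): returned 'J1I7XFK', offset=16
After 5 (tell()): offset=16
After 6 (seek(10, SET)): offset=10
After 7 (read(6)): returned '1I7XFK', offset=16
After 8 (seek(+2, CUR)): offset=18
After 9 (seek(-25, END)): offset=4
After 10 (seek(-2, CUR)): offset=2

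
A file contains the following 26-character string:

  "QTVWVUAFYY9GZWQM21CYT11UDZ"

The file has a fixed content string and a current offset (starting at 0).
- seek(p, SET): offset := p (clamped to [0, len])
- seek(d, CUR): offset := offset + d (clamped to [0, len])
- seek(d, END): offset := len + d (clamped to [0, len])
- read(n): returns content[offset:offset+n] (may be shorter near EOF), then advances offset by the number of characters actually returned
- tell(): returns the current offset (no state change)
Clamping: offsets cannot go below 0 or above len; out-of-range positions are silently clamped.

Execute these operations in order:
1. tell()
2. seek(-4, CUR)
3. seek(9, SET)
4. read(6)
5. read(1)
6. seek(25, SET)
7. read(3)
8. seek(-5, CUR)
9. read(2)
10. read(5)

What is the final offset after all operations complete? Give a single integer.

After 1 (tell()): offset=0
After 2 (seek(-4, CUR)): offset=0
After 3 (seek(9, SET)): offset=9
After 4 (read(6)): returned 'Y9GZWQ', offset=15
After 5 (read(1)): returned 'M', offset=16
After 6 (seek(25, SET)): offset=25
After 7 (read(3)): returned 'Z', offset=26
After 8 (seek(-5, CUR)): offset=21
After 9 (read(2)): returned '11', offset=23
After 10 (read(5)): returned 'UDZ', offset=26

Answer: 26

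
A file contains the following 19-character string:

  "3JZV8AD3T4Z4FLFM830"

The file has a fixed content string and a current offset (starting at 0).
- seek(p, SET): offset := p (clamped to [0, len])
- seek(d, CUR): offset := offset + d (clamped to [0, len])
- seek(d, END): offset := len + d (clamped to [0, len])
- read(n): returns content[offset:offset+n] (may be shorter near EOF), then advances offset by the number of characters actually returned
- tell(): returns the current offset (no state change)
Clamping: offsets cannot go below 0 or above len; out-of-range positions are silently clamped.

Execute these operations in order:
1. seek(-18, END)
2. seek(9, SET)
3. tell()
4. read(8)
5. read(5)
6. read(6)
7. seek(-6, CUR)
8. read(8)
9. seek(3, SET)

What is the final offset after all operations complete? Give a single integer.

After 1 (seek(-18, END)): offset=1
After 2 (seek(9, SET)): offset=9
After 3 (tell()): offset=9
After 4 (read(8)): returned '4Z4FLFM8', offset=17
After 5 (read(5)): returned '30', offset=19
After 6 (read(6)): returned '', offset=19
After 7 (seek(-6, CUR)): offset=13
After 8 (read(8)): returned 'LFM830', offset=19
After 9 (seek(3, SET)): offset=3

Answer: 3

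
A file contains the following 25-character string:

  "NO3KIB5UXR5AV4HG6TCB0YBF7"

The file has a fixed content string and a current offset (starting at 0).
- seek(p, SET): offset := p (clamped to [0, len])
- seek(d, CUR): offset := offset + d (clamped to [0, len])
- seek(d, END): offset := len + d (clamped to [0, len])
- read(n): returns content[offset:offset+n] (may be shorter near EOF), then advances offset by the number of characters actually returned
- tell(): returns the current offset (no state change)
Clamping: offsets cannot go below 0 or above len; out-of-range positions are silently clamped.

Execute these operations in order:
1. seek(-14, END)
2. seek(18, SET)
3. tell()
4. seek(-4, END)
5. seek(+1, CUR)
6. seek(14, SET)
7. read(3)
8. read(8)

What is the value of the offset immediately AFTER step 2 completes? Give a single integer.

After 1 (seek(-14, END)): offset=11
After 2 (seek(18, SET)): offset=18

Answer: 18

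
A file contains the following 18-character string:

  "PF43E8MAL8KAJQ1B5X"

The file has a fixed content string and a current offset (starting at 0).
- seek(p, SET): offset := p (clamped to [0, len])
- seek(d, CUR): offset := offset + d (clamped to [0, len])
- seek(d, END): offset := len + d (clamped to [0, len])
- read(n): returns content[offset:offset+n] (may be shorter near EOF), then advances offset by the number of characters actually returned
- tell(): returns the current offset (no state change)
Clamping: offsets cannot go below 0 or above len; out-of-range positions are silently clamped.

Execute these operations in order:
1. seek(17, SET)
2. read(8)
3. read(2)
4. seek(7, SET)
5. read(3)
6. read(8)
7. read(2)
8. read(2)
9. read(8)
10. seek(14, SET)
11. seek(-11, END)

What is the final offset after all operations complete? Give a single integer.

After 1 (seek(17, SET)): offset=17
After 2 (read(8)): returned 'X', offset=18
After 3 (read(2)): returned '', offset=18
After 4 (seek(7, SET)): offset=7
After 5 (read(3)): returned 'AL8', offset=10
After 6 (read(8)): returned 'KAJQ1B5X', offset=18
After 7 (read(2)): returned '', offset=18
After 8 (read(2)): returned '', offset=18
After 9 (read(8)): returned '', offset=18
After 10 (seek(14, SET)): offset=14
After 11 (seek(-11, END)): offset=7

Answer: 7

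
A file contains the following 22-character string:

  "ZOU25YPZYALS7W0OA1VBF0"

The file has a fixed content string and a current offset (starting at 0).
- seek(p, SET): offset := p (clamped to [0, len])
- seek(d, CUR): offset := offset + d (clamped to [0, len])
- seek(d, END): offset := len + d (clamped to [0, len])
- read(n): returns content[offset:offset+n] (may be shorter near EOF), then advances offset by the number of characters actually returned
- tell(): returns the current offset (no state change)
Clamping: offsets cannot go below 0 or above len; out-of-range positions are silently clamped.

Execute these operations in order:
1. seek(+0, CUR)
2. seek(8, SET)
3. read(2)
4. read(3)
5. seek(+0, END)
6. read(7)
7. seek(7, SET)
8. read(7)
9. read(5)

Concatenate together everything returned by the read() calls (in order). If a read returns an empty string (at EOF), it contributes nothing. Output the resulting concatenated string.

Answer: YALS7ZYALS7W0OA1V

Derivation:
After 1 (seek(+0, CUR)): offset=0
After 2 (seek(8, SET)): offset=8
After 3 (read(2)): returned 'YA', offset=10
After 4 (read(3)): returned 'LS7', offset=13
After 5 (seek(+0, END)): offset=22
After 6 (read(7)): returned '', offset=22
After 7 (seek(7, SET)): offset=7
After 8 (read(7)): returned 'ZYALS7W', offset=14
After 9 (read(5)): returned '0OA1V', offset=19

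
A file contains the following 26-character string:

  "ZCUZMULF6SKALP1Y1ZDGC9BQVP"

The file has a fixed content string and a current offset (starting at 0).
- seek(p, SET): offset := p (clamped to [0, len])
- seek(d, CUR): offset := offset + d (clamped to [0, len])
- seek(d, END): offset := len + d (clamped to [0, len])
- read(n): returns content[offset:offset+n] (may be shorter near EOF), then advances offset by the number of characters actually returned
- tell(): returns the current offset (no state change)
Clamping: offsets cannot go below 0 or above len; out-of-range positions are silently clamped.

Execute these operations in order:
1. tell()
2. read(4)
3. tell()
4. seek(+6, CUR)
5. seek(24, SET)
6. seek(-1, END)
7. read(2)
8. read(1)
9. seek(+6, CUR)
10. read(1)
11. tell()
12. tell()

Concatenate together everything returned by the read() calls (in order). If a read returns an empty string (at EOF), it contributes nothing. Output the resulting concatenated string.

After 1 (tell()): offset=0
After 2 (read(4)): returned 'ZCUZ', offset=4
After 3 (tell()): offset=4
After 4 (seek(+6, CUR)): offset=10
After 5 (seek(24, SET)): offset=24
After 6 (seek(-1, END)): offset=25
After 7 (read(2)): returned 'P', offset=26
After 8 (read(1)): returned '', offset=26
After 9 (seek(+6, CUR)): offset=26
After 10 (read(1)): returned '', offset=26
After 11 (tell()): offset=26
After 12 (tell()): offset=26

Answer: ZCUZP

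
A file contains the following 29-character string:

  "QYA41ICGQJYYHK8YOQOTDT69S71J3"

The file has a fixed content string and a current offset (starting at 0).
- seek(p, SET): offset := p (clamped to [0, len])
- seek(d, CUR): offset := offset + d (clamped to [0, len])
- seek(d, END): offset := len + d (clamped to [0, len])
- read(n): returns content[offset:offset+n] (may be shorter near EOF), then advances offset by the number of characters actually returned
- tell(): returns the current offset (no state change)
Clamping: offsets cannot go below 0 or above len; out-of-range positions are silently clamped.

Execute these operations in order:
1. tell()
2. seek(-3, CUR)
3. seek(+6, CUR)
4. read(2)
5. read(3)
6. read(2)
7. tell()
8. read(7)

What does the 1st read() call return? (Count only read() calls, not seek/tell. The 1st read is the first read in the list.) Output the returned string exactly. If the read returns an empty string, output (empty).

After 1 (tell()): offset=0
After 2 (seek(-3, CUR)): offset=0
After 3 (seek(+6, CUR)): offset=6
After 4 (read(2)): returned 'CG', offset=8
After 5 (read(3)): returned 'QJY', offset=11
After 6 (read(2)): returned 'YH', offset=13
After 7 (tell()): offset=13
After 8 (read(7)): returned 'K8YOQOT', offset=20

Answer: CG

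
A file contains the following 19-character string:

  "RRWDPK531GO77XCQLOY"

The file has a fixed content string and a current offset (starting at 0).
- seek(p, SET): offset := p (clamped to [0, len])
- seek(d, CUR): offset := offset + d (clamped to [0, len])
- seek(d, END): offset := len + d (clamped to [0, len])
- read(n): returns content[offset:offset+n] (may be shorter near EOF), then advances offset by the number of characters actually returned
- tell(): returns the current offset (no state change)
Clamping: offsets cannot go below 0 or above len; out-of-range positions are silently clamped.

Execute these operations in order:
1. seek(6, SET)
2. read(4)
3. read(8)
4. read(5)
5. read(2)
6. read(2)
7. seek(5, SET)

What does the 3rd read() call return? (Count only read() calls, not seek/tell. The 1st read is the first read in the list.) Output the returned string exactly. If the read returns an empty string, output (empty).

After 1 (seek(6, SET)): offset=6
After 2 (read(4)): returned '531G', offset=10
After 3 (read(8)): returned 'O77XCQLO', offset=18
After 4 (read(5)): returned 'Y', offset=19
After 5 (read(2)): returned '', offset=19
After 6 (read(2)): returned '', offset=19
After 7 (seek(5, SET)): offset=5

Answer: Y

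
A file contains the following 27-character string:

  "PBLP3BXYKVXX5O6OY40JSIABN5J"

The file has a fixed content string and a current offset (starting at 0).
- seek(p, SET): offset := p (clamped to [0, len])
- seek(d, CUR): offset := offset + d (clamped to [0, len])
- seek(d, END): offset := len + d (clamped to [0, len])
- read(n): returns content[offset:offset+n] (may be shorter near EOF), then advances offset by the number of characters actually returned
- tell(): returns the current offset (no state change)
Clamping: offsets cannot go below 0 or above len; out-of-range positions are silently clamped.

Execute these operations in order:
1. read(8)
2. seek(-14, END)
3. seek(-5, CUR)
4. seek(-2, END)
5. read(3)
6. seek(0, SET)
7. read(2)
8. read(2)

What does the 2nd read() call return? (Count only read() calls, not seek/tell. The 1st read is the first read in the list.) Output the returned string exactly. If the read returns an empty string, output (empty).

After 1 (read(8)): returned 'PBLP3BXY', offset=8
After 2 (seek(-14, END)): offset=13
After 3 (seek(-5, CUR)): offset=8
After 4 (seek(-2, END)): offset=25
After 5 (read(3)): returned '5J', offset=27
After 6 (seek(0, SET)): offset=0
After 7 (read(2)): returned 'PB', offset=2
After 8 (read(2)): returned 'LP', offset=4

Answer: 5J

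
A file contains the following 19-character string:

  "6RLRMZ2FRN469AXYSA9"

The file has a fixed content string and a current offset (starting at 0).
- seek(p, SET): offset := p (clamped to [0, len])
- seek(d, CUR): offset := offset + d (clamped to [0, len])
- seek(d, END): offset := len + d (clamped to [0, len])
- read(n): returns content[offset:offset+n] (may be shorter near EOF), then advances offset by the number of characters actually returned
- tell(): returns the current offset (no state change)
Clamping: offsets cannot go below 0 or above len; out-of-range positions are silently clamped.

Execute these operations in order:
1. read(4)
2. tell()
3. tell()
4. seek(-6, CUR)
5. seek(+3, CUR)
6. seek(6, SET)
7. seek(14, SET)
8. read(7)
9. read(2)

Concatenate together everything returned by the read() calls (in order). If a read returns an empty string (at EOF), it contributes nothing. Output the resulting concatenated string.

Answer: 6RLRXYSA9

Derivation:
After 1 (read(4)): returned '6RLR', offset=4
After 2 (tell()): offset=4
After 3 (tell()): offset=4
After 4 (seek(-6, CUR)): offset=0
After 5 (seek(+3, CUR)): offset=3
After 6 (seek(6, SET)): offset=6
After 7 (seek(14, SET)): offset=14
After 8 (read(7)): returned 'XYSA9', offset=19
After 9 (read(2)): returned '', offset=19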